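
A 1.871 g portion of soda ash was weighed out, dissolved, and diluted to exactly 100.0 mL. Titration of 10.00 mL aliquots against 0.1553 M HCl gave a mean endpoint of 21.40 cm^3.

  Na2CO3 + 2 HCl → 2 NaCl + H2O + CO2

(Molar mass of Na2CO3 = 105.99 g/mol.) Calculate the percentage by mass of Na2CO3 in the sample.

n(HCl) per titration = 0.02140 × 0.1553 = 3.323 × 10^-3 mol
From the 1:2 ratio, n(Na2CO3) in each aliquot = 1/2 × 3.323 × 10^-3 = 1.662 × 10^-3 mol
n(Na2CO3) in the whole flask = 1.662 × 10^-3 × 100.0/10.00 = 0.01662 mol
mass of Na2CO3 = 0.01662 × 105.99 = 1.761 g
% Na2CO3 = 1.761 / 1.871 × 100 = 94.13 %

94.13 %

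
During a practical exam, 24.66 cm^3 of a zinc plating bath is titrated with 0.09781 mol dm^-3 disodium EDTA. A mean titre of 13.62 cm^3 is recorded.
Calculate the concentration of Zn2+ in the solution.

0.05402 mol/L

Zn^2+ + EDTA^4- → [Zn(EDTA)]^2-
n(EDTA) = 0.01362 L × 0.09781 mol/L = 1.332 × 10^-3 mol
n(Zn2+) = 1.332 × 10^-3 mol (1:1 mole ratio)
[Zn2+] = 1.332 × 10^-3 mol / 0.02466 L = 0.05402 mol/L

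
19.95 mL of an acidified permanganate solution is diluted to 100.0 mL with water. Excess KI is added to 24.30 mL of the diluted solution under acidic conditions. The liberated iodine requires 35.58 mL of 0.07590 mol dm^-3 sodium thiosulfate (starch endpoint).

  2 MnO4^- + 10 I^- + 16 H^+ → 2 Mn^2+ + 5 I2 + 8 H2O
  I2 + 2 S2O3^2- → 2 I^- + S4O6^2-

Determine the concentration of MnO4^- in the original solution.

n(S2O3^2-) = 0.03558 × 0.07590 = 2.701 × 10^-3 mol
n(I2) = n(S2O3^2-)/2 = 1.350 × 10^-3 mol
From the 2:5 ratio, n(MnO4^-) in the aliquot = 2/5 × 1.350 × 10^-3 = 5.401 × 10^-4 mol
[MnO4^-]_dilute = 5.401 × 10^-4 / 0.02430 = 0.02223 mol/L
[MnO4^-]_original = 0.02223 × 100.0/19.95 = 0.1114 mol/L

0.1114 mol/L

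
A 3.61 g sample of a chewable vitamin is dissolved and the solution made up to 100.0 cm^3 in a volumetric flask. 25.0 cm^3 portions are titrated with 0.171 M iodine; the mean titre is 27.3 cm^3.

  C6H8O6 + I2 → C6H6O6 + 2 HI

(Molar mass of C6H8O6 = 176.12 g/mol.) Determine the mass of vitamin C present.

n(I2) per titration = 0.0273 × 0.171 = 4.67 × 10^-3 mol
n(C6H8O6) in each aliquot = 4.67 × 10^-3 mol (1:1 ratio)
n(C6H8O6) in the whole flask = 4.67 × 10^-3 × 100.0/25.0 = 0.0187 mol
mass of C6H8O6 = 0.0187 × 176.12 = 3.29 g

3.29 g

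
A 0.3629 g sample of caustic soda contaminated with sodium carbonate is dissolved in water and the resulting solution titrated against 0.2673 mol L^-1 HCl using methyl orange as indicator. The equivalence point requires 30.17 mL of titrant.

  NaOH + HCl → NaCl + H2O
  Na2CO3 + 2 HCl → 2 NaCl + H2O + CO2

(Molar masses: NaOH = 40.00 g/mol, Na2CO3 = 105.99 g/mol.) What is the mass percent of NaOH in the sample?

54.69 %

n(HCl) = 0.03017 × 0.2673 = 8.064 × 10^-3 mol
Let x = n(NaOH), y = n(Na2CO3).
Titrant: 1x + 2y = 8.064 × 10^-3;  mass: 40.00x + 105.99y = 0.3629
Solving, x = 4.962 × 10^-3 mol, y = 1.551 × 10^-3 mol
mass of NaOH = 4.962 × 10^-3 × 40.00 = 0.1985 g
% NaOH = 0.1985 / 0.3629 × 100 = 54.69 %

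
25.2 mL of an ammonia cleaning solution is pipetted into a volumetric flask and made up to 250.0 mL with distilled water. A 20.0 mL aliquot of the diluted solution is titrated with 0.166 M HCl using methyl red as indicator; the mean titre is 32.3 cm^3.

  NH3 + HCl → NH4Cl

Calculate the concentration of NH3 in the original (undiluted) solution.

n(HCl) = 0.0323 × 0.166 = 5.36 × 10^-3 mol
n(NH3) in the aliquot = 5.36 × 10^-3 mol (1:1 ratio)
[NH3]_dilute = 5.36 × 10^-3 / 0.0200 = 0.268 mol/L
Dilution factor = 250.0 / 25.2 = 9.921
[NH3]_stock = 0.268 × 9.921 = 2.66 mol/L

2.66 M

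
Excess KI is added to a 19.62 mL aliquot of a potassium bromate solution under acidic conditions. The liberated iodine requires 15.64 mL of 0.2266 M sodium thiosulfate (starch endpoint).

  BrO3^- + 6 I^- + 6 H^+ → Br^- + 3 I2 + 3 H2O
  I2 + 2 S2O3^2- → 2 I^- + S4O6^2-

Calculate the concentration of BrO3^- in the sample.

n(S2O3^2-) = 0.01564 × 0.2266 = 3.544 × 10^-3 mol
n(I2) = n(S2O3^2-)/2 = 1.772 × 10^-3 mol
From the 1:3 ratio, n(BrO3^-) in the aliquot = 1/3 × 1.772 × 10^-3 = 5.907 × 10^-4 mol
[BrO3^-] = 5.907 × 10^-4 / 0.01962 = 0.03011 mol/L

0.03011 M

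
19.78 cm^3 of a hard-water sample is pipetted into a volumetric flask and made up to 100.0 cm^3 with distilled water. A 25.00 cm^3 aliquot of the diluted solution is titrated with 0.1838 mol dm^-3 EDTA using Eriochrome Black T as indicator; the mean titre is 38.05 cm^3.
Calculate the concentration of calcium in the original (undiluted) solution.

Ca^2+ + EDTA^4- → [Ca(EDTA)]^2-
n(EDTA) = 0.03805 × 0.1838 = 6.994 × 10^-3 mol
n(Ca2+) in the aliquot = 6.994 × 10^-3 mol (1:1 ratio)
[Ca2+]_dilute = 6.994 × 10^-3 / 0.02500 = 0.2797 mol/L
Dilution factor = 100.0 / 19.78 = 5.056
[Ca2+]_stock = 0.2797 × 5.056 = 1.414 mol/L

1.414 mol/L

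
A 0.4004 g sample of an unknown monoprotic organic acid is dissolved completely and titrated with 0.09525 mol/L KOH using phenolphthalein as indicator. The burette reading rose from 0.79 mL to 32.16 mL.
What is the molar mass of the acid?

n(KOH) = 0.03137 L × 0.09525 mol/L = 2.988 × 10^-3 mol
n(HA) = 2.988 × 10^-3 mol (1:1 ratio)
M = m / n = 0.4004 g / 2.988 × 10^-3 mol = 134.0 g/mol

134.0 g/mol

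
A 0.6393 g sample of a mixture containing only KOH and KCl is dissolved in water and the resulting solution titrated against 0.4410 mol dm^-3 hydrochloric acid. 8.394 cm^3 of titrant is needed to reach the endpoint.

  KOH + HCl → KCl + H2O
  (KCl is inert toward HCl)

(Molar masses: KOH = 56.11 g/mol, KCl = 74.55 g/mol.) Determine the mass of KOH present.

0.2077 g

n(HCl) = 0.008394 × 0.4410 = 3.702 × 10^-3 mol
Let x = n(KOH), y = n(KCl).
Titrant: 1x = 3.702 × 10^-3;  mass: 56.11x + 74.55y = 0.6393
Solving, x = 3.702 × 10^-3 mol, y = 5.789 × 10^-3 mol
mass of KOH = 3.702 × 10^-3 × 56.11 = 0.2077 g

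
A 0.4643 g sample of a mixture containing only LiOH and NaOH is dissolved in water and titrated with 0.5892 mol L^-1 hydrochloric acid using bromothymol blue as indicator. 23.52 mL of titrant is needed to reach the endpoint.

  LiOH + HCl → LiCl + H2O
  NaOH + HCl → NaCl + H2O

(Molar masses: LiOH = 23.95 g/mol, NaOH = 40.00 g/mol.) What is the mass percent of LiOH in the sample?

n(HCl) = 0.02352 × 0.5892 = 0.01386 mol
Let x = n(LiOH), y = n(NaOH).
Titrant: 1x + 1y = 0.01386;  mass: 23.95x + 40.00y = 0.4643
Solving, x = 5.609 × 10^-3 mol, y = 8.249 × 10^-3 mol
mass of LiOH = 5.609 × 10^-3 × 23.95 = 0.1343 g
% LiOH = 0.1343 / 0.4643 × 100 = 28.93 %

28.93 %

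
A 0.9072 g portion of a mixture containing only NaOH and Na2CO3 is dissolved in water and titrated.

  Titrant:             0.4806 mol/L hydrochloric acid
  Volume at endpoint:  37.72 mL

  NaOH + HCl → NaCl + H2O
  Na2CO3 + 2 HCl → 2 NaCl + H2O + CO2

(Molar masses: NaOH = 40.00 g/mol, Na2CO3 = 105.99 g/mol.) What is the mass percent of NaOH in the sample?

n(HCl) = 0.03772 × 0.4806 = 0.01813 mol
Let x = n(NaOH), y = n(Na2CO3).
Titrant: 1x + 2y = 0.01813;  mass: 40.00x + 105.99y = 0.9072
Solving, x = 4.117 × 10^-3 mol, y = 7.005 × 10^-3 mol
mass of NaOH = 4.117 × 10^-3 × 40.00 = 0.1647 g
% NaOH = 0.1647 / 0.9072 × 100 = 18.15 %

18.15 %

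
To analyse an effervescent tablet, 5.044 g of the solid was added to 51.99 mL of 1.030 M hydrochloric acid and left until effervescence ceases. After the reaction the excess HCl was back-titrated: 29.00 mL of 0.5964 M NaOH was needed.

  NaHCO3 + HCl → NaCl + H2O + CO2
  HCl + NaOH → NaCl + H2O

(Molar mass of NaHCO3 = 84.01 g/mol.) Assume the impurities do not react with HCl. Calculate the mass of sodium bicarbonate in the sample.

3.046 g

n(HCl) added = 0.05199 × 1.030 = 0.05355 mol
n(NaOH) used in back-titration = 0.02900 × 0.5964 = 0.01730 mol
n(HCl) left over = 0.01730 mol (1:1 ratio)
n(HCl) consumed by analyte = 0.05355 − 0.01730 = 0.03625 mol
n(NaHCO3) = 0.03625 mol (1:1 ratio)
mass of NaHCO3 = 0.03625 × 84.01 = 3.046 g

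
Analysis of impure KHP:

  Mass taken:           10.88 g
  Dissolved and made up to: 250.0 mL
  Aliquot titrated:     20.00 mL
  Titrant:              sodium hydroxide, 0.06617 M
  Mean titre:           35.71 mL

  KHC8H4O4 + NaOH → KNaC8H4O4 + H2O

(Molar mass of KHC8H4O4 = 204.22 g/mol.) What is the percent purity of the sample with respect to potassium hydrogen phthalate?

n(NaOH) per titration = 0.03571 × 0.06617 = 2.363 × 10^-3 mol
n(KHC8H4O4) in each aliquot = 2.363 × 10^-3 mol (1:1 ratio)
n(KHC8H4O4) in the whole flask = 2.363 × 10^-3 × 250.0/20.00 = 0.02954 mol
mass of KHC8H4O4 = 0.02954 × 204.22 = 6.032 g
% KHC8H4O4 = 6.032 / 10.88 × 100 = 55.44 %

55.44 %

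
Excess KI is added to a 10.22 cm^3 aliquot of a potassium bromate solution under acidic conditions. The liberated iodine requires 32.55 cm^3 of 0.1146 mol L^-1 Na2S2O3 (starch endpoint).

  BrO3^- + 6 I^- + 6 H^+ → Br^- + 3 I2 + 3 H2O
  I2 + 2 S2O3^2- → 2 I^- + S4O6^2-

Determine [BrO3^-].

0.06083 mol/L

n(S2O3^2-) = 0.03255 × 0.1146 = 3.730 × 10^-3 mol
n(I2) = n(S2O3^2-)/2 = 1.865 × 10^-3 mol
From the 1:3 ratio, n(BrO3^-) in the aliquot = 1/3 × 1.865 × 10^-3 = 6.217 × 10^-4 mol
[BrO3^-] = 6.217 × 10^-4 / 0.01022 = 0.06083 mol/L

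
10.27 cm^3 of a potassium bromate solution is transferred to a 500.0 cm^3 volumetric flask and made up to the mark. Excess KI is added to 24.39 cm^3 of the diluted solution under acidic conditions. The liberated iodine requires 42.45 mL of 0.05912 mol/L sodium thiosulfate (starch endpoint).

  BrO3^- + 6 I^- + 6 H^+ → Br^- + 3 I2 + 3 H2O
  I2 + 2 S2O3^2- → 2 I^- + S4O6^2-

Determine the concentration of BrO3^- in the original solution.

n(S2O3^2-) = 0.04245 × 0.05912 = 2.510 × 10^-3 mol
n(I2) = n(S2O3^2-)/2 = 1.255 × 10^-3 mol
From the 1:3 ratio, n(BrO3^-) in the aliquot = 1/3 × 1.255 × 10^-3 = 4.183 × 10^-4 mol
[BrO3^-]_dilute = 4.183 × 10^-4 / 0.02439 = 0.01715 mol/L
[BrO3^-]_original = 0.01715 × 500.0/10.27 = 0.8349 mol/L

0.8349 mol/L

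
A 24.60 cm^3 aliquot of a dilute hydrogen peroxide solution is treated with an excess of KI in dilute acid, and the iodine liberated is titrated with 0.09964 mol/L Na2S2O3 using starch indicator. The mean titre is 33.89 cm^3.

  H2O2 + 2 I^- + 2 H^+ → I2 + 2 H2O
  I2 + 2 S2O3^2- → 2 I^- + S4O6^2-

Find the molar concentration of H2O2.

0.06863 mol/L

n(S2O3^2-) = 0.03389 × 0.09964 = 3.377 × 10^-3 mol
n(I2) = n(S2O3^2-)/2 = 1.688 × 10^-3 mol
n(H2O2) in the aliquot = 1.688 × 10^-3 mol (1:1 ratio)
[H2O2] = 1.688 × 10^-3 / 0.02460 = 0.06863 mol/L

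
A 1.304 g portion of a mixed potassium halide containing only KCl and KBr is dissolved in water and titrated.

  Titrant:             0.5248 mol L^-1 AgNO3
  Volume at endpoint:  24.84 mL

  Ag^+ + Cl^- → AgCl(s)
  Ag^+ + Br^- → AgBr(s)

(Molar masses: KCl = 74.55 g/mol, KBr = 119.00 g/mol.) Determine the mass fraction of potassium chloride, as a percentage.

n(AgNO3) = 0.02484 × 0.5248 = 0.01304 mol
Let x = n(KCl), y = n(KBr).
Titrant: 1x + 1y = 0.01304;  mass: 74.55x + 119.00y = 1.304
Solving, x = 5.563 × 10^-3 mol, y = 7.473 × 10^-3 mol
mass of KCl = 5.563 × 10^-3 × 74.55 = 0.4147 g
% KCl = 0.4147 / 1.304 × 100 = 31.81 %

31.81 %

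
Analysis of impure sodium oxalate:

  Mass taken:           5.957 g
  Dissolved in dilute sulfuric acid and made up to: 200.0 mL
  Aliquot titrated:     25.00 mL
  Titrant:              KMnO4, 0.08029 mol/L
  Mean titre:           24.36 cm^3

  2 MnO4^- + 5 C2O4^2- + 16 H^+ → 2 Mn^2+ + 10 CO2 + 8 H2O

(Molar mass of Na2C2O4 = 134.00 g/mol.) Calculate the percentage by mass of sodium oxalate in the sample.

n(KMnO4) per titration = 0.02436 × 0.08029 = 1.956 × 10^-3 mol
From the 5:2 ratio, n(Na2C2O4) in each aliquot = 5/2 × 1.956 × 10^-3 = 4.890 × 10^-3 mol
n(Na2C2O4) in the whole flask = 4.890 × 10^-3 × 200.0/25.00 = 0.03912 mol
mass of Na2C2O4 = 0.03912 × 134.00 = 5.242 g
% Na2C2O4 = 5.242 / 5.957 × 100 = 87.99 %

87.99 %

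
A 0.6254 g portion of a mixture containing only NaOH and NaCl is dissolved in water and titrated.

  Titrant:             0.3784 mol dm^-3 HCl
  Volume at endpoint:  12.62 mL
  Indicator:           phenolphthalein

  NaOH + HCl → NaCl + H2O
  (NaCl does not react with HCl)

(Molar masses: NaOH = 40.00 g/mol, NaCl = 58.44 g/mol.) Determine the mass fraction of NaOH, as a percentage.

n(HCl) = 0.01262 × 0.3784 = 4.775 × 10^-3 mol
Let x = n(NaOH), y = n(NaCl).
Titrant: 1x = 4.775 × 10^-3;  mass: 40.00x + 58.44y = 0.6254
Solving, x = 4.775 × 10^-3 mol, y = 7.433 × 10^-3 mol
mass of NaOH = 4.775 × 10^-3 × 40.00 = 0.1910 g
% NaOH = 0.1910 / 0.6254 × 100 = 30.54 %

30.54 %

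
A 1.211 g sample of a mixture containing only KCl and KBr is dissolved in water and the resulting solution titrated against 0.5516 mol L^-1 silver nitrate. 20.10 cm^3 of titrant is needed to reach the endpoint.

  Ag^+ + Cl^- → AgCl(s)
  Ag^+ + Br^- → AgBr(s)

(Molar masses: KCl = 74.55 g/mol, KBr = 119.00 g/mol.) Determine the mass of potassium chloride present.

n(AgNO3) = 0.02010 × 0.5516 = 0.01109 mol
Let x = n(KCl), y = n(KBr).
Titrant: 1x + 1y = 0.01109;  mass: 74.55x + 119.00y = 1.211
Solving, x = 2.438 × 10^-3 mol, y = 8.649 × 10^-3 mol
mass of KCl = 2.438 × 10^-3 × 74.55 = 0.1818 g

0.1818 g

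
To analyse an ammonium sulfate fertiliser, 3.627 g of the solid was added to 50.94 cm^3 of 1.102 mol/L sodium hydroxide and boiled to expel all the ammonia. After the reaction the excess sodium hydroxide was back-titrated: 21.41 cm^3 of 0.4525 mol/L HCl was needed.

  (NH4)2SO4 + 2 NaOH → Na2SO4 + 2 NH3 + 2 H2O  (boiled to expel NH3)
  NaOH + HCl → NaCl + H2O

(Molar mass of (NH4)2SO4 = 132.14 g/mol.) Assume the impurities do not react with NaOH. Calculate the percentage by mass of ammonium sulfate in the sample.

n(NaOH) added = 0.05094 × 1.102 = 0.05614 mol
n(HCl) used in back-titration = 0.02141 × 0.4525 = 9.688 × 10^-3 mol
n(NaOH) left over = 9.688 × 10^-3 mol (1:1 ratio)
n(NaOH) consumed by analyte = 0.05614 − 9.688 × 10^-3 = 0.04645 mol
From the 1:2 ratio, n((NH4)2SO4) = 1/2 × 0.04645 = 0.02322 mol
mass of (NH4)2SO4 = 0.02322 × 132.14 = 3.069 g
% (NH4)2SO4 = 3.069 / 3.627 × 100 = 84.61 %

84.61 %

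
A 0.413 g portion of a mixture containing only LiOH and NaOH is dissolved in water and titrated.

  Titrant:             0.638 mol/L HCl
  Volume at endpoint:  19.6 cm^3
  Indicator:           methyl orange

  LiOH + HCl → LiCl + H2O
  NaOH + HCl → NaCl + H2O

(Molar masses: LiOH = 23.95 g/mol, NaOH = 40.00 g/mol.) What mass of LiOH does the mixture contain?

n(HCl) = 0.0196 × 0.638 = 0.0125 mol
Let x = n(LiOH), y = n(NaOH).
Titrant: 1x + 1y = 0.0125;  mass: 23.95x + 40.00y = 0.413
Solving, x = 5.43 × 10^-3 mol, y = 7.07 × 10^-3 mol
mass of LiOH = 5.43 × 10^-3 × 23.95 = 0.130 g

0.130 g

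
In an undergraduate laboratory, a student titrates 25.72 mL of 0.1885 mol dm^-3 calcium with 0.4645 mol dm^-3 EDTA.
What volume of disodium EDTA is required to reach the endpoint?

10.44 mL

Ca^2+ + EDTA^4- → [Ca(EDTA)]^2-
n(Ca2+) = 0.02572 L × 0.1885 mol/L = 4.848 × 10^-3 mol
n(EDTA) = 4.848 × 10^-3 mol (1:1 stoichiometry)
V(EDTA) = 4.848 × 10^-3 mol / 0.4645 mol/L = 0.01044 L = 10.44 mL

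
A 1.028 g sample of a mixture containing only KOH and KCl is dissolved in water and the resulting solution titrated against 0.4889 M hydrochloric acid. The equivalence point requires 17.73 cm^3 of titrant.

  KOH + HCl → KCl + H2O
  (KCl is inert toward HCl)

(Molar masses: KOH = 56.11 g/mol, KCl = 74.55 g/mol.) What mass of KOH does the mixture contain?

0.4864 g

n(HCl) = 0.01773 × 0.4889 = 8.668 × 10^-3 mol
Let x = n(KOH), y = n(KCl).
Titrant: 1x = 8.668 × 10^-3;  mass: 56.11x + 74.55y = 1.028
Solving, x = 8.668 × 10^-3 mol, y = 7.265 × 10^-3 mol
mass of KOH = 8.668 × 10^-3 × 56.11 = 0.4864 g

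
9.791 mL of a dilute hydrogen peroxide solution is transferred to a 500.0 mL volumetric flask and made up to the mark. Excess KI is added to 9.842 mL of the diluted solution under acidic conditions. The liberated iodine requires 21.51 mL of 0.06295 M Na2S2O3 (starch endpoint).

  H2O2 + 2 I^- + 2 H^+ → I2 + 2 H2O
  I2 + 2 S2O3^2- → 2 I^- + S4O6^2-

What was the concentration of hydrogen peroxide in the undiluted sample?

3.513 M

n(S2O3^2-) = 0.02151 × 0.06295 = 1.354 × 10^-3 mol
n(I2) = n(S2O3^2-)/2 = 6.770 × 10^-4 mol
n(H2O2) in the aliquot = 6.770 × 10^-4 mol (1:1 ratio)
[H2O2]_dilute = 6.770 × 10^-4 / 0.009842 = 0.06879 mol/L
[H2O2]_original = 0.06879 × 500.0/9.791 = 3.513 mol/L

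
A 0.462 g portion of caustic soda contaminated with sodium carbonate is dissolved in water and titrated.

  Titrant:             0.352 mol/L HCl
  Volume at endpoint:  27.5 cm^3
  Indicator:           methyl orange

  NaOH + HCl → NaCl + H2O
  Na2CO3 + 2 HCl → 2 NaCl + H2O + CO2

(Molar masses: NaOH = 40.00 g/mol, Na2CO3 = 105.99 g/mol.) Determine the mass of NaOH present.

n(HCl) = 0.0275 × 0.352 = 9.68 × 10^-3 mol
Let x = n(NaOH), y = n(Na2CO3).
Titrant: 1x + 2y = 9.68 × 10^-3;  mass: 40.00x + 105.99y = 0.462
Solving, x = 3.92 × 10^-3 mol, y = 2.88 × 10^-3 mol
mass of NaOH = 3.92 × 10^-3 × 40.00 = 0.157 g

0.157 g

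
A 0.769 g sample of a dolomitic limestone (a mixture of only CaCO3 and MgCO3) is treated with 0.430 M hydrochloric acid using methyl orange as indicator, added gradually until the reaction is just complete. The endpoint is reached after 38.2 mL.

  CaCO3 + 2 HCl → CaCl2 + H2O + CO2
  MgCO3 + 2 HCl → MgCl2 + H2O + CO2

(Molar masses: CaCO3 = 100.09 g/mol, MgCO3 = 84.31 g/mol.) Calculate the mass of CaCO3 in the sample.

n(HCl) = 0.0382 × 0.430 = 0.0164 mol
Let x = n(CaCO3), y = n(MgCO3).
Titrant: 2x + 2y = 0.0164;  mass: 100.09x + 84.31y = 0.769
Solving, x = 4.85 × 10^-3 mol, y = 3.36 × 10^-3 mol
mass of CaCO3 = 4.85 × 10^-3 × 100.09 = 0.486 g

0.486 g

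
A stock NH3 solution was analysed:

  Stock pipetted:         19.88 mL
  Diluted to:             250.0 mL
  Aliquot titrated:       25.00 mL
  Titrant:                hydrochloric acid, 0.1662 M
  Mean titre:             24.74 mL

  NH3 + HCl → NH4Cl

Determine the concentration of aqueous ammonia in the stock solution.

n(HCl) = 0.02474 × 0.1662 = 4.112 × 10^-3 mol
n(NH3) in the aliquot = 4.112 × 10^-3 mol (1:1 ratio)
[NH3]_dilute = 4.112 × 10^-3 / 0.02500 = 0.1645 mol/L
Dilution factor = 250.0 / 19.88 = 12.58
[NH3]_stock = 0.1645 × 12.58 = 2.068 mol/L

2.068 M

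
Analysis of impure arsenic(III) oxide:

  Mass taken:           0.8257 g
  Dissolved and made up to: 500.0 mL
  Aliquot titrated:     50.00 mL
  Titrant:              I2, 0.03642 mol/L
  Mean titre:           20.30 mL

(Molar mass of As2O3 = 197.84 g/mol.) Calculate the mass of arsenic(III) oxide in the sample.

As2O3 + 2 I2 + 2 H2O → As2O5 + 4 HI
n(I2) per titration = 0.02030 × 0.03642 = 7.393 × 10^-4 mol
From the 1:2 ratio, n(As2O3) in each aliquot = 1/2 × 7.393 × 10^-4 = 3.697 × 10^-4 mol
n(As2O3) in the whole flask = 3.697 × 10^-4 × 500.0/50.00 = 3.697 × 10^-3 mol
mass of As2O3 = 3.697 × 10^-3 × 197.84 = 0.7313 g

0.7313 g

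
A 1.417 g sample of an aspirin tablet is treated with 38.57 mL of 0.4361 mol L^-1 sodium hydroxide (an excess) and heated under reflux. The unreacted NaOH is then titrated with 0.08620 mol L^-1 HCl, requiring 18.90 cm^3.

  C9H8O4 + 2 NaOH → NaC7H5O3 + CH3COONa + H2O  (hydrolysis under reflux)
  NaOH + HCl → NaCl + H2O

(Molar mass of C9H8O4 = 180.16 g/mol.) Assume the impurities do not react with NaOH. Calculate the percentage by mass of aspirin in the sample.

96.57 %

n(NaOH) added = 0.03857 × 0.4361 = 0.01682 mol
n(HCl) used in back-titration = 0.01890 × 0.08620 = 1.629 × 10^-3 mol
n(NaOH) left over = 1.629 × 10^-3 mol (1:1 ratio)
n(NaOH) consumed by analyte = 0.01682 − 1.629 × 10^-3 = 0.01519 mol
From the 1:2 ratio, n(C9H8O4) = 1/2 × 0.01519 = 7.596 × 10^-3 mol
mass of C9H8O4 = 7.596 × 10^-3 × 180.16 = 1.368 g
% C9H8O4 = 1.368 / 1.417 × 100 = 96.57 %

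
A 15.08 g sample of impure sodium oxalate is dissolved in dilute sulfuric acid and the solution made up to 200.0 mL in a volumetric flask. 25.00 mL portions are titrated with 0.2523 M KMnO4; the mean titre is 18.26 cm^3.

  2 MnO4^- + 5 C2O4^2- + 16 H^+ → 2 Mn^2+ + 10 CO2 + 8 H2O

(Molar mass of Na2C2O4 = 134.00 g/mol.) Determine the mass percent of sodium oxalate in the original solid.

n(KMnO4) per titration = 0.01826 × 0.2523 = 4.607 × 10^-3 mol
From the 5:2 ratio, n(Na2C2O4) in each aliquot = 5/2 × 4.607 × 10^-3 = 0.01152 mol
n(Na2C2O4) in the whole flask = 0.01152 × 200.0/25.00 = 0.09214 mol
mass of Na2C2O4 = 0.09214 × 134.00 = 12.35 g
% Na2C2O4 = 12.35 / 15.08 × 100 = 81.88 %

81.88 %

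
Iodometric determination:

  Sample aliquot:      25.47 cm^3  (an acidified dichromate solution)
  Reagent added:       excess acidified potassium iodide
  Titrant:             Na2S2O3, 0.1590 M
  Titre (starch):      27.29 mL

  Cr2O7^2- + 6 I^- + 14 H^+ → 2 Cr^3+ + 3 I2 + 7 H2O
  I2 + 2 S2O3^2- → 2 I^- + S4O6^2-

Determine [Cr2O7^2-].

n(S2O3^2-) = 0.02729 × 0.1590 = 4.339 × 10^-3 mol
n(I2) = n(S2O3^2-)/2 = 2.170 × 10^-3 mol
From the 1:3 ratio, n(Cr2O7^2-) in the aliquot = 1/3 × 2.170 × 10^-3 = 7.232 × 10^-4 mol
[Cr2O7^2-] = 7.232 × 10^-4 / 0.02547 = 0.02839 mol/L

0.02839 M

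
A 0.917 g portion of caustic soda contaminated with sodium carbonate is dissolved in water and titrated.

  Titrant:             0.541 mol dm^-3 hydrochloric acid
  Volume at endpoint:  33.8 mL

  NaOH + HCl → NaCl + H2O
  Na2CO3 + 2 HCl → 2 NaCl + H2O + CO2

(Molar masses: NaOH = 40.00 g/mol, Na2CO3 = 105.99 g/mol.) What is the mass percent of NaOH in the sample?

n(HCl) = 0.0338 × 0.541 = 0.0183 mol
Let x = n(NaOH), y = n(Na2CO3).
Titrant: 1x + 2y = 0.0183;  mass: 40.00x + 105.99y = 0.917
Solving, x = 4.01 × 10^-3 mol, y = 7.14 × 10^-3 mol
mass of NaOH = 4.01 × 10^-3 × 40.00 = 0.160 g
% NaOH = 0.160 / 0.917 × 100 = 17.5 %

17.5 %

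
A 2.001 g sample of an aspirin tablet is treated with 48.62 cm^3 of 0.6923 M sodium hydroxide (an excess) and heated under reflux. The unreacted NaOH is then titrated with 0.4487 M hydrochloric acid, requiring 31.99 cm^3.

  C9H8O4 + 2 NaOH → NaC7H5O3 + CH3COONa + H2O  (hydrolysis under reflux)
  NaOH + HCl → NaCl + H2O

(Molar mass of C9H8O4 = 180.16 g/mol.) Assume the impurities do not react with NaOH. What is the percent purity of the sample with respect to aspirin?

n(NaOH) added = 0.04862 × 0.6923 = 0.03366 mol
n(HCl) used in back-titration = 0.03199 × 0.4487 = 0.01435 mol
n(NaOH) left over = 0.01435 mol (1:1 ratio)
n(NaOH) consumed by analyte = 0.03366 − 0.01435 = 0.01931 mol
From the 1:2 ratio, n(C9H8O4) = 1/2 × 0.01931 = 9.653 × 10^-3 mol
mass of C9H8O4 = 9.653 × 10^-3 × 180.16 = 1.739 g
% C9H8O4 = 1.739 / 2.001 × 100 = 86.91 %

86.91 %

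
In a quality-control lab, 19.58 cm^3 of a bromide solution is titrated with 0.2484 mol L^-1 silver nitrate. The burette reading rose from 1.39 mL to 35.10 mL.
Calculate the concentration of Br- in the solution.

0.4277 mol/L

Ag^+ + Br^- → AgBr(s)
n(AgNO3) = 0.03371 L × 0.2484 mol/L = 8.374 × 10^-3 mol
n(Br-) = 8.374 × 10^-3 mol (1:1 mole ratio)
[Br-] = 8.374 × 10^-3 mol / 0.01958 L = 0.4277 mol/L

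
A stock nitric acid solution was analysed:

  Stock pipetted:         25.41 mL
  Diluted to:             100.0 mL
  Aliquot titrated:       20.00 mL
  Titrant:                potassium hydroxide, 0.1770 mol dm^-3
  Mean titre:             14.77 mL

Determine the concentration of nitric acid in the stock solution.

HNO3 + KOH → KNO3 + H2O
n(KOH) = 0.01477 × 0.1770 = 2.614 × 10^-3 mol
n(HNO3) in the aliquot = 2.614 × 10^-3 mol (1:1 ratio)
[HNO3]_dilute = 2.614 × 10^-3 / 0.02000 = 0.1307 mol/L
Dilution factor = 100.0 / 25.41 = 3.935
[HNO3]_stock = 0.1307 × 3.935 = 0.5144 mol/L

0.5144 mol/L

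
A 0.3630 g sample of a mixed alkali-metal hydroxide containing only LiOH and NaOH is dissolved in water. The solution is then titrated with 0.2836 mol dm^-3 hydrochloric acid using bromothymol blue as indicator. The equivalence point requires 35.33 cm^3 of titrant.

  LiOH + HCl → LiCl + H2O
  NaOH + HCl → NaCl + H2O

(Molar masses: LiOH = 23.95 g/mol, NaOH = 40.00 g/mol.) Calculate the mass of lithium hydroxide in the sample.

n(HCl) = 0.03533 × 0.2836 = 0.01002 mol
Let x = n(LiOH), y = n(NaOH).
Titrant: 1x + 1y = 0.01002;  mass: 23.95x + 40.00y = 0.3630
Solving, x = 2.354 × 10^-3 mol, y = 7.665 × 10^-3 mol
mass of LiOH = 2.354 × 10^-3 × 23.95 = 0.05638 g

0.05638 g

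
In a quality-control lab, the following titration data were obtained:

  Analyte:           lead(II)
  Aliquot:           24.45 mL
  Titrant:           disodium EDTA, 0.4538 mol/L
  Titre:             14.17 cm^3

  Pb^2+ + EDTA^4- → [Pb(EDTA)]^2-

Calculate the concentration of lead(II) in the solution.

n(EDTA) = 0.01417 L × 0.4538 mol/L = 6.430 × 10^-3 mol
n(Pb2+) = 6.430 × 10^-3 mol (1:1 mole ratio)
[Pb2+] = 6.430 × 10^-3 mol / 0.02445 L = 0.2630 mol/L

0.2630 mol/L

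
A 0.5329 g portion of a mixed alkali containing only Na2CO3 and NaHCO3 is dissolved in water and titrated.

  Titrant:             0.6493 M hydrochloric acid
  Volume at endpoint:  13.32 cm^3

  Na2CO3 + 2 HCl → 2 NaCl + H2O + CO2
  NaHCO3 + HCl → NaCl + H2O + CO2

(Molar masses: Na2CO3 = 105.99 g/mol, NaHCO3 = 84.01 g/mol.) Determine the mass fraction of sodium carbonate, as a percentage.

n(HCl) = 0.01332 × 0.6493 = 8.649 × 10^-3 mol
Let x = n(Na2CO3), y = n(NaHCO3).
Titrant: 2x + 1y = 8.649 × 10^-3;  mass: 105.99x + 84.01y = 0.5329
Solving, x = 3.122 × 10^-3 mol, y = 2.404 × 10^-3 mol
mass of Na2CO3 = 3.122 × 10^-3 × 105.99 = 0.3309 g
% Na2CO3 = 0.3309 / 0.5329 × 100 = 62.10 %

62.10 %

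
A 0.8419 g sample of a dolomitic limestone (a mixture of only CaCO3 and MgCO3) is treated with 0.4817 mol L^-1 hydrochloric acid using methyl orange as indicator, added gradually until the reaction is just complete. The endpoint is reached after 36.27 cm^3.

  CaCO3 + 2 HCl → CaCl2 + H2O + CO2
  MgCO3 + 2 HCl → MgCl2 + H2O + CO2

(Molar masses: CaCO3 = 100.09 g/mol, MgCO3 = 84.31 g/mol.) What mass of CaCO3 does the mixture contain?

0.6685 g

n(HCl) = 0.03627 × 0.4817 = 0.01747 mol
Let x = n(CaCO3), y = n(MgCO3).
Titrant: 2x + 2y = 0.01747;  mass: 100.09x + 84.31y = 0.8419
Solving, x = 6.679 × 10^-3 mol, y = 2.056 × 10^-3 mol
mass of CaCO3 = 6.679 × 10^-3 × 100.09 = 0.6685 g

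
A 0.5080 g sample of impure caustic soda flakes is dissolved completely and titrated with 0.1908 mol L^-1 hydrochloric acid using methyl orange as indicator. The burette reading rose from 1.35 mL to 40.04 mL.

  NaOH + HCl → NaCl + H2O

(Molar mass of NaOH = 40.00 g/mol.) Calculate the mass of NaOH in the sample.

0.2953 g

n(HCl) = 0.03869 L × 0.1908 mol/L = 7.382 × 10^-3 mol
n(NaOH) = 7.382 × 10^-3 mol (1:1 ratio)
mass of NaOH = 7.382 × 10^-3 × 40.00 g/mol = 0.2953 g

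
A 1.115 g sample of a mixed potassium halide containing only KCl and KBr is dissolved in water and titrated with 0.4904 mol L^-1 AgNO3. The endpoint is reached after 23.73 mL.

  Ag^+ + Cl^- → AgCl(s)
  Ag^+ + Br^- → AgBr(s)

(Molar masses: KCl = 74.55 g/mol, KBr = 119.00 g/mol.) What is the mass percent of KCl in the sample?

n(AgNO3) = 0.02373 × 0.4904 = 0.01164 mol
Let x = n(KCl), y = n(KBr).
Titrant: 1x + 1y = 0.01164;  mass: 74.55x + 119.00y = 1.115
Solving, x = 6.070 × 10^-3 mol, y = 5.567 × 10^-3 mol
mass of KCl = 6.070 × 10^-3 × 74.55 = 0.4525 g
% KCl = 0.4525 / 1.115 × 100 = 40.59 %

40.59 %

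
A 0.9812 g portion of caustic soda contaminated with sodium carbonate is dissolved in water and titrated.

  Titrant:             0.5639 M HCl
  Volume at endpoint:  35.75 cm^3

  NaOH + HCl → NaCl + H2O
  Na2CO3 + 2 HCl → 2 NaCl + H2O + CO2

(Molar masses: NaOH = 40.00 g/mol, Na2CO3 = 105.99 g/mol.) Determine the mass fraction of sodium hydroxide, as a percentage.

27.34 %

n(HCl) = 0.03575 × 0.5639 = 0.02016 mol
Let x = n(NaOH), y = n(Na2CO3).
Titrant: 1x + 2y = 0.02016;  mass: 40.00x + 105.99y = 0.9812
Solving, x = 6.706 × 10^-3 mol, y = 6.727 × 10^-3 mol
mass of NaOH = 6.706 × 10^-3 × 40.00 = 0.2683 g
% NaOH = 0.2683 / 0.9812 × 100 = 27.34 %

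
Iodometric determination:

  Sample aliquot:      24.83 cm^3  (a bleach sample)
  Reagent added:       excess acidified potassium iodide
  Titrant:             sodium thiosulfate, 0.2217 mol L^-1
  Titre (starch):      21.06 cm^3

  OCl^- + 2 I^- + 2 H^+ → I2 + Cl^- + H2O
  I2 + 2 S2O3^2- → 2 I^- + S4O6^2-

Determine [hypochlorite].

0.09402 mol/L

n(S2O3^2-) = 0.02106 × 0.2217 = 4.669 × 10^-3 mol
n(I2) = n(S2O3^2-)/2 = 2.335 × 10^-3 mol
n(OCl^-) in the aliquot = 2.335 × 10^-3 mol (1:1 ratio)
[OCl^-] = 2.335 × 10^-3 / 0.02483 = 0.09402 mol/L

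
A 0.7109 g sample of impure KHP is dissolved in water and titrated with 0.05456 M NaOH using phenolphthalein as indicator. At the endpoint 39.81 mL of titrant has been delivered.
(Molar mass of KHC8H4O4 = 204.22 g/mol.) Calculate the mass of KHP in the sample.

0.4436 g

KHC8H4O4 + NaOH → KNaC8H4O4 + H2O
n(NaOH) = 0.03981 L × 0.05456 mol/L = 2.172 × 10^-3 mol
n(KHC8H4O4) = 2.172 × 10^-3 mol (1:1 ratio)
mass of KHC8H4O4 = 2.172 × 10^-3 × 204.22 g/mol = 0.4436 g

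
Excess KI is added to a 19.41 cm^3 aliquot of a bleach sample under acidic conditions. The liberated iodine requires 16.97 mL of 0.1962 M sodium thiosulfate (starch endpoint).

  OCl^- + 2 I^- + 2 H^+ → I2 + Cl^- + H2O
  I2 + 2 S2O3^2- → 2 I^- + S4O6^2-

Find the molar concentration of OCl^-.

0.08577 M

n(S2O3^2-) = 0.01697 × 0.1962 = 3.330 × 10^-3 mol
n(I2) = n(S2O3^2-)/2 = 1.665 × 10^-3 mol
n(OCl^-) in the aliquot = 1.665 × 10^-3 mol (1:1 ratio)
[OCl^-] = 1.665 × 10^-3 / 0.01941 = 0.08577 mol/L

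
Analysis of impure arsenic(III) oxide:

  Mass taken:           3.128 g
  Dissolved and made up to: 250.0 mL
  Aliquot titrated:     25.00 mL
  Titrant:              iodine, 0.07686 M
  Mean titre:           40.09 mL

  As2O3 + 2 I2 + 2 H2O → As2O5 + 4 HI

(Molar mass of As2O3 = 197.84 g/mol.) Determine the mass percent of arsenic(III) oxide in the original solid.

n(I2) per titration = 0.04009 × 0.07686 = 3.081 × 10^-3 mol
From the 1:2 ratio, n(As2O3) in each aliquot = 1/2 × 3.081 × 10^-3 = 1.541 × 10^-3 mol
n(As2O3) in the whole flask = 1.541 × 10^-3 × 250.0/25.00 = 0.01541 mol
mass of As2O3 = 0.01541 × 197.84 = 3.048 g
% As2O3 = 3.048 / 3.128 × 100 = 97.44 %

97.44 %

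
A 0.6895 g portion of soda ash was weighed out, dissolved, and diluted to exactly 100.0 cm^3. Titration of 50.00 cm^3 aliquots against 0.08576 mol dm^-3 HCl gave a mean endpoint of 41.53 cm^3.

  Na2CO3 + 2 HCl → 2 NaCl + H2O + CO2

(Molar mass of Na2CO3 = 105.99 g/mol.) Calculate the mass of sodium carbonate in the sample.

0.3775 g

n(HCl) per titration = 0.04153 × 0.08576 = 3.562 × 10^-3 mol
From the 1:2 ratio, n(Na2CO3) in each aliquot = 1/2 × 3.562 × 10^-3 = 1.781 × 10^-3 mol
n(Na2CO3) in the whole flask = 1.781 × 10^-3 × 100.0/50.00 = 3.562 × 10^-3 mol
mass of Na2CO3 = 3.562 × 10^-3 × 105.99 = 0.3775 g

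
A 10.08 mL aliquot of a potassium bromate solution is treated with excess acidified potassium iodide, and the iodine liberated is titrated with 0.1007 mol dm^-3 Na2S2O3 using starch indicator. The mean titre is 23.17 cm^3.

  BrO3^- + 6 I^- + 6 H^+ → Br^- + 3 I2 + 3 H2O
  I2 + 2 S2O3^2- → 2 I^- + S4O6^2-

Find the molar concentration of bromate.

0.03858 mol/L

n(S2O3^2-) = 0.02317 × 0.1007 = 2.333 × 10^-3 mol
n(I2) = n(S2O3^2-)/2 = 1.167 × 10^-3 mol
From the 1:3 ratio, n(BrO3^-) in the aliquot = 1/3 × 1.167 × 10^-3 = 3.889 × 10^-4 mol
[BrO3^-] = 3.889 × 10^-4 / 0.01008 = 0.03858 mol/L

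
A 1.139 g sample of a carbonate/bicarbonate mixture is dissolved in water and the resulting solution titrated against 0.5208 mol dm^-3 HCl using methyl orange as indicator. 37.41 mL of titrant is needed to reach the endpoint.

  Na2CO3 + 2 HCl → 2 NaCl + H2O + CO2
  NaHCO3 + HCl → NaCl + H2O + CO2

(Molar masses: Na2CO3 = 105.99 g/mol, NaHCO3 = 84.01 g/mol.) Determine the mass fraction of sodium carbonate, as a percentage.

n(HCl) = 0.03741 × 0.5208 = 0.01948 mol
Let x = n(Na2CO3), y = n(NaHCO3).
Titrant: 2x + 1y = 0.01948;  mass: 105.99x + 84.01y = 1.139
Solving, x = 8.025 × 10^-3 mol, y = 3.434 × 10^-3 mol
mass of Na2CO3 = 8.025 × 10^-3 × 105.99 = 0.8505 g
% Na2CO3 = 0.8505 / 1.139 × 100 = 74.67 %

74.67 %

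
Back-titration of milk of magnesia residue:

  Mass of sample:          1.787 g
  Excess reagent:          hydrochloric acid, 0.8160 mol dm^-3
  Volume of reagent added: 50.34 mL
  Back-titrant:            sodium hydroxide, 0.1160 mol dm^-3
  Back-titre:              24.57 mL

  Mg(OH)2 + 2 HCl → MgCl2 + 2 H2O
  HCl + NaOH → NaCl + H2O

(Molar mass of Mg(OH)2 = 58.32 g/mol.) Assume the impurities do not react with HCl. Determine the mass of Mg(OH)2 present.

n(HCl) added = 0.05034 × 0.8160 = 0.04108 mol
n(NaOH) used in back-titration = 0.02457 × 0.1160 = 2.850 × 10^-3 mol
n(HCl) left over = 2.850 × 10^-3 mol (1:1 ratio)
n(HCl) consumed by analyte = 0.04108 − 2.850 × 10^-3 = 0.03823 mol
From the 1:2 ratio, n(Mg(OH)2) = 1/2 × 0.03823 = 0.01911 mol
mass of Mg(OH)2 = 0.01911 × 58.32 = 1.115 g

1.115 g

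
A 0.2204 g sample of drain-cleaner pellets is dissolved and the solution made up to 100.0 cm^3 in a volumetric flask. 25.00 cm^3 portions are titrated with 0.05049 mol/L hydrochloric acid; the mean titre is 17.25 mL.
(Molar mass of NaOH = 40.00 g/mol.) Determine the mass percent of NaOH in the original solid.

63.23 %

NaOH + HCl → NaCl + H2O
n(HCl) per titration = 0.01725 × 0.05049 = 8.710 × 10^-4 mol
n(NaOH) in each aliquot = 8.710 × 10^-4 mol (1:1 ratio)
n(NaOH) in the whole flask = 8.710 × 10^-4 × 100.0/25.00 = 3.484 × 10^-3 mol
mass of NaOH = 3.484 × 10^-3 × 40.00 = 0.1394 g
% NaOH = 0.1394 / 0.2204 × 100 = 63.23 %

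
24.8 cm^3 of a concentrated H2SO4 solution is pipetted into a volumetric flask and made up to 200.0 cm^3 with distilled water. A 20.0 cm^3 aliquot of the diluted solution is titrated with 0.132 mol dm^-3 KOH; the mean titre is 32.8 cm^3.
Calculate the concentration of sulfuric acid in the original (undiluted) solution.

0.873 mol/L

H2SO4 + 2 KOH → K2SO4 + 2 H2O
n(KOH) = 0.0328 × 0.132 = 4.33 × 10^-3 mol
From the 1:2 ratio, n(H2SO4) in the aliquot = 1/2 × 4.33 × 10^-3 = 2.16 × 10^-3 mol
[H2SO4]_dilute = 2.16 × 10^-3 / 0.0200 = 0.108 mol/L
Dilution factor = 200.0 / 24.8 = 8.065
[H2SO4]_stock = 0.108 × 8.065 = 0.873 mol/L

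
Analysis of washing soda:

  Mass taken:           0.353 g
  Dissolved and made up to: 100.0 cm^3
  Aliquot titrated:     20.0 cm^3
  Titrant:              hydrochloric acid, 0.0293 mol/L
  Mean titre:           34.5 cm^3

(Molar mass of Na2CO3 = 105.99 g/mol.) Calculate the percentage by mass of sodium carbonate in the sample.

75.9 %

Na2CO3 + 2 HCl → 2 NaCl + H2O + CO2
n(HCl) per titration = 0.0345 × 0.0293 = 1.01 × 10^-3 mol
From the 1:2 ratio, n(Na2CO3) in each aliquot = 1/2 × 1.01 × 10^-3 = 5.05 × 10^-4 mol
n(Na2CO3) in the whole flask = 5.05 × 10^-4 × 100.0/20.0 = 2.53 × 10^-3 mol
mass of Na2CO3 = 2.53 × 10^-3 × 105.99 = 0.268 g
% Na2CO3 = 0.268 / 0.353 × 100 = 75.9 %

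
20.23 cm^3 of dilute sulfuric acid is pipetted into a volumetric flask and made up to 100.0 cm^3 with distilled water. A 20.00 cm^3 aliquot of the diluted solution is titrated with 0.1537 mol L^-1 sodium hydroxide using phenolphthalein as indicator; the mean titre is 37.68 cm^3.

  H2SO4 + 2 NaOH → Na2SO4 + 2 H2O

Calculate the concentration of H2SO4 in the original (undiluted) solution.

n(NaOH) = 0.03768 × 0.1537 = 5.791 × 10^-3 mol
From the 1:2 ratio, n(H2SO4) in the aliquot = 1/2 × 5.791 × 10^-3 = 2.896 × 10^-3 mol
[H2SO4]_dilute = 2.896 × 10^-3 / 0.02000 = 0.1448 mol/L
Dilution factor = 100.0 / 20.23 = 4.943
[H2SO4]_stock = 0.1448 × 4.943 = 0.7157 mol/L

0.7157 mol/L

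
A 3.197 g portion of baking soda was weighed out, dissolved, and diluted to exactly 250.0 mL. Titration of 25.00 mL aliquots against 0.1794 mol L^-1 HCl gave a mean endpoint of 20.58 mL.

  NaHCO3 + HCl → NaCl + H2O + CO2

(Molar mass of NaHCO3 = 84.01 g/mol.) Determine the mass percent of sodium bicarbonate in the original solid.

n(HCl) per titration = 0.02058 × 0.1794 = 3.692 × 10^-3 mol
n(NaHCO3) in each aliquot = 3.692 × 10^-3 mol (1:1 ratio)
n(NaHCO3) in the whole flask = 3.692 × 10^-3 × 250.0/25.00 = 0.03692 mol
mass of NaHCO3 = 0.03692 × 84.01 = 3.102 g
% NaHCO3 = 3.102 / 3.197 × 100 = 97.02 %

97.02 %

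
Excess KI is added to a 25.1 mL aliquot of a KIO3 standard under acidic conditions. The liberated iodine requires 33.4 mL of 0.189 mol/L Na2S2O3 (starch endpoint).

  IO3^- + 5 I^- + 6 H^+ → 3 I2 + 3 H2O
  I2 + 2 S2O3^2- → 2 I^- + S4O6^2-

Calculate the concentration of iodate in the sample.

n(S2O3^2-) = 0.0334 × 0.189 = 6.31 × 10^-3 mol
n(I2) = n(S2O3^2-)/2 = 3.16 × 10^-3 mol
From the 1:3 ratio, n(IO3^-) in the aliquot = 1/3 × 3.16 × 10^-3 = 1.05 × 10^-3 mol
[IO3^-] = 1.05 × 10^-3 / 0.0251 = 0.0419 mol/L

0.0419 mol/L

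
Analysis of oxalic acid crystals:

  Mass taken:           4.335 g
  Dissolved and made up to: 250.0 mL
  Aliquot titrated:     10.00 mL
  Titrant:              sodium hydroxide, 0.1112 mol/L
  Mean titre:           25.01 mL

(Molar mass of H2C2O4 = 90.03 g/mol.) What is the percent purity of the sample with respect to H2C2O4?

H2C2O4 + 2 NaOH → Na2C2O4 + 2 H2O
n(NaOH) per titration = 0.02501 × 0.1112 = 2.781 × 10^-3 mol
From the 1:2 ratio, n(H2C2O4) in each aliquot = 1/2 × 2.781 × 10^-3 = 1.391 × 10^-3 mol
n(H2C2O4) in the whole flask = 1.391 × 10^-3 × 250.0/10.00 = 0.03476 mol
mass of H2C2O4 = 0.03476 × 90.03 = 3.130 g
% H2C2O4 = 3.130 / 4.335 × 100 = 72.20 %

72.20 %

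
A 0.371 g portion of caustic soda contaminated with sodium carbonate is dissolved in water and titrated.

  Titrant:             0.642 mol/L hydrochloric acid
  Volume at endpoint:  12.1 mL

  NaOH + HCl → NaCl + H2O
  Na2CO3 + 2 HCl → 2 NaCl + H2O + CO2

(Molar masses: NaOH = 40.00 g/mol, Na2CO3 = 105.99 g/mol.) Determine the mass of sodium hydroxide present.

0.125 g

n(HCl) = 0.0121 × 0.642 = 7.77 × 10^-3 mol
Let x = n(NaOH), y = n(Na2CO3).
Titrant: 1x + 2y = 7.77 × 10^-3;  mass: 40.00x + 105.99y = 0.371
Solving, x = 3.13 × 10^-3 mol, y = 2.32 × 10^-3 mol
mass of NaOH = 3.13 × 10^-3 × 40.00 = 0.125 g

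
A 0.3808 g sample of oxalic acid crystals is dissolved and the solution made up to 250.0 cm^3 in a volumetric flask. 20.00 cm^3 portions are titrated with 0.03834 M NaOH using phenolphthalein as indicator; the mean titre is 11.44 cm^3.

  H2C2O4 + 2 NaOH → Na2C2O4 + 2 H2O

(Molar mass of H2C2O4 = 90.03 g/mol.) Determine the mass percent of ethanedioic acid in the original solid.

64.81 %

n(NaOH) per titration = 0.01144 × 0.03834 = 4.386 × 10^-4 mol
From the 1:2 ratio, n(H2C2O4) in each aliquot = 1/2 × 4.386 × 10^-4 = 2.193 × 10^-4 mol
n(H2C2O4) in the whole flask = 2.193 × 10^-4 × 250.0/20.00 = 2.741 × 10^-3 mol
mass of H2C2O4 = 2.741 × 10^-3 × 90.03 = 0.2468 g
% H2C2O4 = 0.2468 / 0.3808 × 100 = 64.81 %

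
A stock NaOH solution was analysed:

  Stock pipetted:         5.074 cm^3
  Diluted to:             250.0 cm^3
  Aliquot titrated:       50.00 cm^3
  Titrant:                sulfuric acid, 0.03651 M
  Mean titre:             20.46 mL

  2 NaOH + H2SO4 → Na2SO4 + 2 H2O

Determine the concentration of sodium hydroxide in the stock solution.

1.472 M

n(H2SO4) = 0.02046 × 0.03651 = 7.470 × 10^-4 mol
From the 2:1 ratio, n(NaOH) in the aliquot = 2/1 × 7.470 × 10^-4 = 1.494 × 10^-3 mol
[NaOH]_dilute = 1.494 × 10^-3 / 0.05000 = 0.02988 mol/L
Dilution factor = 250.0 / 5.074 = 49.27
[NaOH]_stock = 0.02988 × 49.27 = 1.472 mol/L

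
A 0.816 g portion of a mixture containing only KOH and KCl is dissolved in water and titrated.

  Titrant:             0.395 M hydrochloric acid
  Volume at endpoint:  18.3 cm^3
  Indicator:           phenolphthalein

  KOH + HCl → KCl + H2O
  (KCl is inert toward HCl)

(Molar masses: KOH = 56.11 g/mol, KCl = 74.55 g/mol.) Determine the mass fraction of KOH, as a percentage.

n(HCl) = 0.0183 × 0.395 = 7.23 × 10^-3 mol
Let x = n(KOH), y = n(KCl).
Titrant: 1x = 7.23 × 10^-3;  mass: 56.11x + 74.55y = 0.816
Solving, x = 7.23 × 10^-3 mol, y = 5.51 × 10^-3 mol
mass of KOH = 7.23 × 10^-3 × 56.11 = 0.406 g
% KOH = 0.406 / 0.816 × 100 = 49.7 %

49.7 %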